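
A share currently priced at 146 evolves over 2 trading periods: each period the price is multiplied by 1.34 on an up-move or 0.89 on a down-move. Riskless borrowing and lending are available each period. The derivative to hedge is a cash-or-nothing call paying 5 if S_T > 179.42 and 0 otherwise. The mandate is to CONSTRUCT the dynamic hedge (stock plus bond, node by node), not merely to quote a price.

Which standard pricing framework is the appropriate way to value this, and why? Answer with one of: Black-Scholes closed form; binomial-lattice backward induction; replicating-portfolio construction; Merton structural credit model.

Key observation: what is demanded is not a single number but the (Δ, B) position at each node of the 1.34/0.89 tree starting at 146; constructing those positions is the replicating-portfolio method.

framework: replicating-portfolio construction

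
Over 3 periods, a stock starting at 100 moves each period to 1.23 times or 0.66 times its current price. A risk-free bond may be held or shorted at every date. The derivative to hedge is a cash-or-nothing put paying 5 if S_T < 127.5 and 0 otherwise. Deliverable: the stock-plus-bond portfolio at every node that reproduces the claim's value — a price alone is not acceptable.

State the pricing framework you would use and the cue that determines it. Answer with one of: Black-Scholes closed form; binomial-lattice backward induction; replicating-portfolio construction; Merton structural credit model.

framework: replicating-portfolio construction

Key observation: what is demanded is not a single number but the (Δ, B) position at each node of the 1.23/0.66 tree starting at 100; constructing those positions is the replicating-portfolio method.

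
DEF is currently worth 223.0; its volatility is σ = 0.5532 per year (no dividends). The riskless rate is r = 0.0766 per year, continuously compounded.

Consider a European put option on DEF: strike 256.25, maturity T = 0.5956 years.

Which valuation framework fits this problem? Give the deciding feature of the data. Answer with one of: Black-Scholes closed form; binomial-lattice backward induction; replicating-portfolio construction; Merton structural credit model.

Key observation: a European claim on DEF (strike 256.25) — a lognormal (GBM) underlying with constant rate and volatility — has an exact closed-form value; no lattice or capital structure is involved.

framework: Black-Scholes closed form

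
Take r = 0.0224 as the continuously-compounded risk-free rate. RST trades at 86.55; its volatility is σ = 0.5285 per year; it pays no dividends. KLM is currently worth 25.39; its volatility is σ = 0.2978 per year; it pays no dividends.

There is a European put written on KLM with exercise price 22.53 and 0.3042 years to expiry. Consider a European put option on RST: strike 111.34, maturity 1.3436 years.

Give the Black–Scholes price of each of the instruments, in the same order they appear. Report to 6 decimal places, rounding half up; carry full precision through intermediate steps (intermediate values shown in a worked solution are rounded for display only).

price(KLM put K=22.53) = 0.495831
price(RST put K=111.34) = 35.619177

[KLM put K=22.53]
σ√T = 0.2978·√0.3042 = 0.164250
d₁ = (ln(S/K) + (r+σ²/2)T) / (σ√T) = (ln(25.39/22.53) + (0.0224+0.2978²/2)·0.3042) / 0.164250 = (0.119508 + 0.020303) / 0.164250 = 0.851209
d₂ = d₁ − σ√T = 0.851209 − 0.164250 = 0.686959
e^{−rT} = 0.993209
N(−d₁) = 0.197327,  N(−d₂) = 0.246054
price = K·e^{−rT}·N(−d₂) − S·N(−d₁) = 5.505956 − 5.010125 = 0.495831
[RST put K=111.34]
σ√T = 0.5285·√1.3436 = 0.612604
d₁ = (ln(S/K) + (r+σ²/2)T) / (σ√T) = (ln(86.55/111.34) + (0.0224+0.5285²/2)·1.3436) / 0.612604 = (-0.251866 + 0.217739) / 0.612604 = -0.055709
d₂ = d₁ − σ√T = -0.055709 − 0.612604 = -0.668313
e^{−rT} = 0.970352
N(−d₁) = 0.522213,  N(−d₂) = 0.748033
price = K·e^{−rT}·N(−d₂) − S·N(−d₁) = 80.816735 − 45.197558 = 35.619177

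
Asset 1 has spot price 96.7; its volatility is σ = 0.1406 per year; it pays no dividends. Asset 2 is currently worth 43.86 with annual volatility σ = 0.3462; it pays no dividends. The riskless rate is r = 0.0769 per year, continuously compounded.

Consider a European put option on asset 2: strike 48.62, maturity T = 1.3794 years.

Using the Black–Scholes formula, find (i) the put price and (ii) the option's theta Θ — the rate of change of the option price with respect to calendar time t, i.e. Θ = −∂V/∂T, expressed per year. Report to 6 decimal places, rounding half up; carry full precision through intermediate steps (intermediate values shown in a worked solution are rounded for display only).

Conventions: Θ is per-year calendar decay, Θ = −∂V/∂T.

price = 6.988712
Θ = -0.579911

σ√T = 0.3462·√1.3794 = 0.406604
d₁ = (ln(S/K) + (r+σ²/2)T) / (σ√T) = (ln(43.86/48.62) + (0.0769+0.3462²/2)·1.3794) / 0.406604 = (-0.103032 + 0.188739) / 0.406604 = 0.210788
d₂ = d₁ − σ√T = 0.210788 − 0.406604 = -0.195817
e^{−rT} = 0.899356
N(−d₁) = 0.416526,  N(−d₂) = 0.577623
Put price V = K·e^{−rT}·N(−d₂) − S·N(−d₁) = 25.257562 − 18.268850 = 6.988712
φ(d₁) = (1/√(2π))·e^{−d₁²/2} = 0.390177
Θ = −S·φ(d₁)·σ/(2√T) + r·K·e^{−rT}·N(−d₂) = −2.522217 + 1.942307 = -0.579911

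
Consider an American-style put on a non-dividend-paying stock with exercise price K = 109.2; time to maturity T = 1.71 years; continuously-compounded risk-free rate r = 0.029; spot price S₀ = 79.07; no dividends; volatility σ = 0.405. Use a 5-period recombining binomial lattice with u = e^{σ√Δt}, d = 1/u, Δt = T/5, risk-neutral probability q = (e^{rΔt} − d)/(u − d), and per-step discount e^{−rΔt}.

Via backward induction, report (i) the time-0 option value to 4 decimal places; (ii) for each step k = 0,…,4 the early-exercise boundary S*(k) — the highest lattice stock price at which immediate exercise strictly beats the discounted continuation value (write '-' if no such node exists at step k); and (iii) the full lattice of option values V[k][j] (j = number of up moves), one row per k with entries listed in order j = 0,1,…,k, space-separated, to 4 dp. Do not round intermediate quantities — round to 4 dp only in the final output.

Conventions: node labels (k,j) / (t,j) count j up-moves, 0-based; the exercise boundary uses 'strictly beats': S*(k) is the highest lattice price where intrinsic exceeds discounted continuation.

price = 35.5176
boundary = - - 49.2367 62.3951 79.0700
tree:
35.5176
47.1685 22.7117
59.9633 33.2813 10.8890
70.3467 46.8049 18.2454 2.5543
78.5404 59.9633 30.1300 4.7944 0.0000
85.0062 70.3467 46.8049 8.9988 0.0000 0.0000

Δt=0.34200  u=1.26725  d=0.78911  q=0.46191  discount=0.99013
step 5 (expiry): payoffs max(K−S,0) = 85.0062 70.3467 46.8049 8.9988 0.0000 0.0000
step 4: (k=4,j=0): S=30.6596, K−S=78.5404, hold=77.4627 ⇒ V=78.5404 exercise | (k=4,j=1): S=49.2367, K−S=59.9633, hold=58.8856 ⇒ V=59.9633 exercise | (k=4,j=2): S=79.0700, K−S=30.1300, hold=29.0523 ⇒ V=30.1300 exercise | (k=4,j=3): S=126.9798, K−S=0.0000, hold=4.7944 ⇒ V=4.7944 continue | (k=4,j=4): S=203.9188, K−S=0.0000, hold=0.0000 ⇒ V=0.0000 continue  boundary S*=79.0700
step 3: (k=3,j=0): S=38.8533, K−S=70.3467, hold=69.2690 ⇒ V=70.3467 exercise | (k=3,j=1): S=62.3951, K−S=46.8049, hold=45.7272 ⇒ V=46.8049 exercise | (k=3,j=2): S=100.2012, K−S=8.9988, hold=18.2454 ⇒ V=18.2454 continue | (k=3,j=3): S=160.9148, K−S=0.0000, hold=2.5543 ⇒ V=2.5543 continue  boundary S*=62.3951
step 2: (k=2,j=0): S=49.2367, K−S=59.9633, hold=58.8856 ⇒ V=59.9633 exercise | (k=2,j=1): S=79.0700, K−S=30.1300, hold=33.2813 ⇒ V=33.2813 continue | (k=2,j=2): S=126.9798, K−S=0.0000, hold=10.8890 ⇒ V=10.8890 continue  boundary S*=49.2367
step 1: (k=1,j=0): S=62.3951, K−S=46.8049, hold=47.1685 ⇒ V=47.1685 continue | (k=1,j=1): S=100.2012, K−S=8.9988, hold=22.7117 ⇒ V=22.7117 continue  boundary S*=-
step 0: (k=0,j=0): S=79.0700, K−S=30.1300, hold=35.5176 ⇒ V=35.5176 continue  boundary S*=-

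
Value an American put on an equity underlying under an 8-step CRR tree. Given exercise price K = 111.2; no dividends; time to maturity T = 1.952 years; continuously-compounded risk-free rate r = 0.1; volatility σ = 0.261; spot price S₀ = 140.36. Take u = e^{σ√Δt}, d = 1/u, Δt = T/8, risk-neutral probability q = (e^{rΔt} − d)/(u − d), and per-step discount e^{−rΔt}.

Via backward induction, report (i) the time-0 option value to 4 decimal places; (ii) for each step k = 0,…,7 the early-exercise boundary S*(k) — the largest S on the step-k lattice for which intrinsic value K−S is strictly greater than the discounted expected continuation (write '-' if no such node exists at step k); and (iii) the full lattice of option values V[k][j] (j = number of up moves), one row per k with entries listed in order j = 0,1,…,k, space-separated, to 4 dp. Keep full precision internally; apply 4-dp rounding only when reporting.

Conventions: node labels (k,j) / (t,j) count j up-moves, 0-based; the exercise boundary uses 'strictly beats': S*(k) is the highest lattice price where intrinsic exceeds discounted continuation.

price = 2.9191
boundary = - - - - 83.8067 95.3388 83.8067 95.3388
tree:
2.9191
5.3328 1.1762
9.5009 2.3359 0.3288
16.4250 4.5504 0.7219 0.0385
27.3933 8.6434 1.5773 0.0904 0.0000
37.5306 15.8612 3.4277 0.2122 0.0000 0.0000
46.4416 27.3933 7.4014 0.4979 0.0000 0.0000 0.0000
54.2747 37.5306 15.8612 1.1685 0.0000 0.0000 0.0000 0.0000
61.1604 46.4416 27.3933 2.7422 0.0000 0.0000 0.0000 0.0000 0.0000

params: Δt=0.24400 u=1.13760 d=0.87904 q=0.56334 e^(-rΔt)=0.97590
t_8 payoffs: 61.1604 46.4416 27.3933 2.7422 0.0000 0.0000 0.0000 0.0000 0.0000
t_7: node(7,0) S=56.9253 payoff=54.2747 vs cont=51.5943 → 54.2747 [stop]  node(7,1) S=73.6694 payoff=37.5306 vs cont=34.8501 → 37.5306 [stop]  node(7,2) S=95.3388 payoff=15.8612 vs cont=13.1807 → 15.8612 [stop]  node(7,3) S=123.3821 payoff=0.0000 vs cont=1.1685 → 1.1685 [wait]  node(7,4) S=159.6741 payoff=0.0000 vs cont=0.0000 → 0.0000 [wait]  node(7,5) S=206.6412 payoff=0.0000 vs cont=0.0000 → 0.0000 [wait]  node(7,6) S=267.4234 payoff=0.0000 vs cont=0.0000 → 0.0000 [wait]  node(7,7) S=346.0842 payoff=0.0000 vs cont=0.0000 → 0.0000 [wait]  ⇒ S*(7)=95.3388
t_6: node(6,0) S=64.7584 payoff=46.4416 vs cont=43.7611 → 46.4416 [stop]  node(6,1) S=83.8067 payoff=27.3933 vs cont=24.7129 → 27.3933 [stop]  node(6,2) S=108.4578 payoff=2.7422 vs cont=7.4014 → 7.4014 [wait]  node(6,3) S=140.3600 payoff=0.0000 vs cont=0.4979 → 0.4979 [wait]  node(6,4) S=181.6460 payoff=0.0000 vs cont=0.0000 → 0.0000 [wait]  node(6,5) S=235.0759 payoff=0.0000 vs cont=0.0000 → 0.0000 [wait]  node(6,6) S=304.2219 payoff=0.0000 vs cont=0.0000 → 0.0000 [wait]  ⇒ S*(6)=83.8067
t_5: node(5,0) S=73.6694 payoff=37.5306 vs cont=34.8501 → 37.5306 [stop]  node(5,1) S=95.3388 payoff=15.8612 vs cont=15.7422 → 15.8612 [stop]  node(5,2) S=123.3821 payoff=0.0000 vs cont=3.4277 → 3.4277 [wait]  node(5,3) S=159.6741 payoff=0.0000 vs cont=0.2122 → 0.2122 [wait]  node(5,4) S=206.6412 payoff=0.0000 vs cont=0.0000 → 0.0000 [wait]  node(5,5) S=267.4234 payoff=0.0000 vs cont=0.0000 → 0.0000 [wait]  ⇒ S*(5)=95.3388
t_4: node(4,0) S=83.8067 payoff=27.3933 vs cont=24.7129 → 27.3933 [stop]  node(4,1) S=108.4578 payoff=2.7422 vs cont=8.6434 → 8.6434 [wait]  node(4,2) S=140.3600 payoff=0.0000 vs cont=1.5773 → 1.5773 [wait]  node(4,3) S=181.6460 payoff=0.0000 vs cont=0.0904 → 0.0904 [wait]  node(4,4) S=235.0759 payoff=0.0000 vs cont=0.0000 → 0.0000 [wait]  ⇒ S*(4)=83.8067
t_3: node(3,0) S=95.3388 payoff=15.8612 vs cont=16.4250 → 16.4250 [wait]  node(3,1) S=123.3821 payoff=0.0000 vs cont=4.5504 → 4.5504 [wait]  node(3,2) S=159.6741 payoff=0.0000 vs cont=0.7219 → 0.7219 [wait]  node(3,3) S=206.6412 payoff=0.0000 vs cont=0.0385 → 0.0385 [wait]  ⇒ S*(3)=-
t_2: node(2,0) S=108.4578 payoff=2.7422 vs cont=9.5009 → 9.5009 [wait]  node(2,1) S=140.3600 payoff=0.0000 vs cont=2.3359 → 2.3359 [wait]  node(2,2) S=181.6460 payoff=0.0000 vs cont=0.3288 → 0.3288 [wait]  ⇒ S*(2)=-
t_1: node(1,0) S=123.3821 payoff=0.0000 vs cont=5.3328 → 5.3328 [wait]  node(1,1) S=159.6741 payoff=0.0000 vs cont=1.1762 → 1.1762 [wait]  ⇒ S*(1)=-
t_0: node(0,0) S=140.3600 payoff=0.0000 vs cont=2.9191 → 2.9191 [wait]  ⇒ S*(0)=-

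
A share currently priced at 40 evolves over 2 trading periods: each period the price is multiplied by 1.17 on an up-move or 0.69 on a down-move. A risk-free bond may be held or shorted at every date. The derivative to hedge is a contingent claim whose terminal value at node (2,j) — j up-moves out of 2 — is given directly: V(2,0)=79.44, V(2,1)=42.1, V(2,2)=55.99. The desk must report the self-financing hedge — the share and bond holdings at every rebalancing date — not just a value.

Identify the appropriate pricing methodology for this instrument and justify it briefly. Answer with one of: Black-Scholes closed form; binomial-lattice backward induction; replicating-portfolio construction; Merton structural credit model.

Key observation: what is demanded is not a single number but the (Δ, B) position at each node of the 1.17/0.69 tree starting at 40; constructing those positions is the replicating-portfolio method.

framework: replicating-portfolio construction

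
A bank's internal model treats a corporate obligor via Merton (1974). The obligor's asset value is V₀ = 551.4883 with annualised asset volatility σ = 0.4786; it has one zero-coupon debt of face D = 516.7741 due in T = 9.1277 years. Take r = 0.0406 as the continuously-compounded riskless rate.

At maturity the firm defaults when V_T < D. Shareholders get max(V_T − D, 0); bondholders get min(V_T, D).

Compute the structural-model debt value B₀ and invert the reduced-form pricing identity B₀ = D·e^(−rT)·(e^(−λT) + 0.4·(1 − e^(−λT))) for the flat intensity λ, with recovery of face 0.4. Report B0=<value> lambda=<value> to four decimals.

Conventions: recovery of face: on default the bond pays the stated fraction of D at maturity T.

Equity is a call on the firm's assets struck at D = 516.7741:
d₁ = [ln(V₀/D) + (r + σ²/2)T] / (σ√T)
   = [ln(551.4883/516.7741) + (0.0406 + 0.5·0.4786²)·9.1277] / (0.4786·√9.1277)
   = [0.065015 + 1.415971] / 1.445950 = 1.024230
d₂ = d₁ − σ√T = 1.024230 − 1.445950 = -0.421720
N(d₁) = 0.847137,  N(d₂) = 0.336615,  e^(−rT) = 0.690331
E₀ = V₀·N(d₁) − D·e^(−rT)·N(d₂)
   = 551.4883·0.847137 − 516.7741·0.690331·0.336615 = 347.100398
B₀ = V₀ − E₀ = 551.4883 − 347.100398 = 204.387902
e^(−λT) = (B₀·e^(rT)/D − 0.4)/(1 − 0.4) = (204.3879·1.448581/516.7741 − 0.4)/0.6 = 0.28820729
λ = −ln(0.28820729)/9.1277 = 0.136297

B0=204.3879 lambda=0.1363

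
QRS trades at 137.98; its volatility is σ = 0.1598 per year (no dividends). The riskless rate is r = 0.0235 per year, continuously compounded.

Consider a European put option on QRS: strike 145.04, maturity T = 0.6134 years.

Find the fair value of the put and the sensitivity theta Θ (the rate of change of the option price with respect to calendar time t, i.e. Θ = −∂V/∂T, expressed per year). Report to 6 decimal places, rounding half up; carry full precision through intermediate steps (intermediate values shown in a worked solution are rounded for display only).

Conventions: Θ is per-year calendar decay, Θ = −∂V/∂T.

σ√T = 0.1598·√0.6134 = 0.125155
d₁ = (ln(S/K) + (r+σ²/2)T) / (σ√T) = (ln(137.98/145.04) + (0.0235+0.1598²/2)·0.6134) / 0.125155 = (-0.049901 + 0.022247) / 0.125155 = -0.220958
d₂ = d₁ − σ√T = -0.220958 − 0.125155 = -0.346113
e^{−rT} = 0.985688
N(−d₁) = 0.587437,  N(−d₂) = 0.635371
Put price V = K·e^{−rT}·N(−d₂) − S·N(−d₁) = 90.835361 − 81.054612 = 9.780750
φ(d₁) = (1/√(2π))·e^{−d₁²/2} = 0.389322
Θ = −S·φ(d₁)·σ/(2√T) + r·K·e^{−rT}·N(−d₂) = −5.480238 + 2.134631 = -3.345607

price = 9.780750
Θ = -3.345607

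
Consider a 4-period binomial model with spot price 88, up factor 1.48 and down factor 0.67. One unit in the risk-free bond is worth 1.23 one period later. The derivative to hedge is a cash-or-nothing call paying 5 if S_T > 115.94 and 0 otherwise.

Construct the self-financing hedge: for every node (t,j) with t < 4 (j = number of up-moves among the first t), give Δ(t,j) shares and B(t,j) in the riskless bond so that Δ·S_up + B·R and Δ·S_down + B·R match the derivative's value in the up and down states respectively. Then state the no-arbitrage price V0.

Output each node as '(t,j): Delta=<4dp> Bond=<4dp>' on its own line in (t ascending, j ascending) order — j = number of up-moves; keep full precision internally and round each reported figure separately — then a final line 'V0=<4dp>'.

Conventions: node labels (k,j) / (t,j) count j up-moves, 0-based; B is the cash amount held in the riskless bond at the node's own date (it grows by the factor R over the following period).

The replicating-portfolio and risk-neutral prices coincide; use p* = (1.23−0.67)/(1.48−0.67) = 0.6914 for the latter.
At maturity the claim pays: V(4,0)=0.0000, V(4,1)=0.0000, V(4,2)=0.0000, V(4,3)=5.0000, V(4,4)=5.0000
(3,0): S=26.4671. Δ = (V_up−V_dn)/(S_up−S_dn) = (0.0000−0.0000)/(39.1714−17.7330) = 0.0000. V = [p*·0.0000 + (1−p*)·0.0000]/1.23 = 0.0000. B = V − Δ·S = 0.0000.
(3,1): S=58.4647. Δ = (V_up−V_dn)/(S_up−S_dn) = (0.0000−0.0000)/(86.5278−39.1714) = 0.0000. V = [p*·0.0000 + (1−p*)·0.0000]/1.23 = 0.0000. B = V − Δ·S = 0.0000.
(3,2): S=129.1460. Δ = (V_up−V_dn)/(S_up−S_dn) = (5.0000−0.0000)/(191.1361−86.5278) = 0.0478. V = [p*·5.0000 + (1−p*)·0.0000]/1.23 = 2.8104. B = V − Δ·S = -3.3624.
(3,3): S=285.2777. Δ = (V_up−V_dn)/(S_up−S_dn) = (5.0000−5.0000)/(422.2110−191.1361) = 0.0000. V = [p*·5.0000 + (1−p*)·5.0000]/1.23 = 4.0650. B = V − Δ·S = 4.0650.
(2,0): S=39.5032. Δ = (V_up−V_dn)/(S_up−S_dn) = (0.0000−0.0000)/(58.4647−26.4671) = 0.0000. V = [p*·0.0000 + (1−p*)·0.0000]/1.23 = 0.0000. B = V − Δ·S = 0.0000.
(2,1): S=87.2608. Δ = (V_up−V_dn)/(S_up−S_dn) = (2.8104−0.0000)/(129.1460−58.4647) = 0.0398. V = [p*·2.8104 + (1−p*)·0.0000]/1.23 = 1.5797. B = V − Δ·S = -1.8900.
(2,2): S=192.7552. Δ = (V_up−V_dn)/(S_up−S_dn) = (4.0650−2.8104)/(285.2777−129.1460) = 0.0080. V = [p*·4.0650 + (1−p*)·2.8104]/1.23 = 2.9901. B = V − Δ·S = 1.4411.
(1,0): S=58.9600. Δ = (V_up−V_dn)/(S_up−S_dn) = (1.5797−0.0000)/(87.2608−39.5032) = 0.0331. V = [p*·1.5797 + (1−p*)·0.0000]/1.23 = 0.8879. B = V − Δ·S = -1.0623.
(1,1): S=130.2400. Δ = (V_up−V_dn)/(S_up−S_dn) = (2.9901−1.5797)/(192.7552−87.2608) = 0.0134. V = [p*·2.9901 + (1−p*)·1.5797]/1.23 = 2.0771. B = V − Δ·S = 0.3358.
(0,0): S=88.0000. Δ = (V_up−V_dn)/(S_up−S_dn) = (2.0771−0.8879)/(130.2400−58.9600) = 0.0167. V = [p*·2.0771 + (1−p*)·0.8879]/1.23 = 1.3903. B = V − Δ·S = -0.0778.
Sanity check at the root: Δ(0,0)·S0 + B(0,0) reproduces V0 = 1.3903.

(0,0): Delta=0.0167 Bond=-0.0778
(1,0): Delta=0.0331 Bond=-1.0623
(1,1): Delta=0.0134 Bond=0.3358
(2,0): Delta=0.0000 Bond=0.0000
(2,1): Delta=0.0398 Bond=-1.8900
(2,2): Delta=0.0080 Bond=1.4411
(3,0): Delta=0.0000 Bond=0.0000
(3,1): Delta=0.0000 Bond=0.0000
(3,2): Delta=0.0478 Bond=-3.3624
(3,3): Delta=0.0000 Bond=4.0650
V0=1.3903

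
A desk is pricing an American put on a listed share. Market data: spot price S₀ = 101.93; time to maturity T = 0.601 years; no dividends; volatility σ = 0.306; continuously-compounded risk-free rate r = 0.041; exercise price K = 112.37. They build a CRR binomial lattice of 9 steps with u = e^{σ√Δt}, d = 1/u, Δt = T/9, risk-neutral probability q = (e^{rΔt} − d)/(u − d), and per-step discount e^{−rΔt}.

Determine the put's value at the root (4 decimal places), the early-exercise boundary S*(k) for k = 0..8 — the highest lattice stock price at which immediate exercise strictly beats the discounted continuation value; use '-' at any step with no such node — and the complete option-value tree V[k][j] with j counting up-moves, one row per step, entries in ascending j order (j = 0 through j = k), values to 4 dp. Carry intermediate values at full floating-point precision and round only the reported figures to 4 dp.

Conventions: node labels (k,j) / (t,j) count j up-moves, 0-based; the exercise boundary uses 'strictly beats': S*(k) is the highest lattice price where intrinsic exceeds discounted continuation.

price = 14.8097
boundary = - - - 80.4039 87.0199 80.4039 87.0199 94.1804 101.9300
tree:
14.8097
19.7496 9.9028
25.5416 14.0097 5.8101
31.9661 19.1947 8.8511 2.7713
38.0792 25.3501 13.0847 4.6249 0.9149
43.7274 31.9661 18.6382 7.5487 1.6978 0.1294
48.9463 38.0792 25.3501 11.9632 3.1326 0.2582 0.0000
53.7683 43.7274 31.9661 18.1896 5.7415 0.5154 0.0000 0.0000
58.2237 48.9463 38.0792 25.3501 10.4400 1.0285 0.0000 0.0000 0.0000
62.3404 53.7683 43.7274 31.9661 18.1896 2.0527 0.0000 0.0000 0.0000 0.0000

Δt=0.06678  u=1.08229  d=0.92397  q=0.49756  discount=0.99727
step 9 (expiry): payoffs max(K−S,0) = 62.3404 53.7683 43.7274 31.9661 18.1896 2.0527 0.0000 0.0000 0.0000 0.0000
step 8: (k=8,j=0): S=54.1463, K−S=58.2237, hold=57.9165 ⇒ V=58.2237 exercise | (k=8,j=1): S=63.4237, K−S=48.9463, hold=48.6390 ⇒ V=48.9463 exercise | (k=8,j=2): S=74.2908, K−S=38.0792, hold=37.7719 ⇒ V=38.0792 exercise | (k=8,j=3): S=87.0199, K−S=25.3501, hold=25.0429 ⇒ V=25.3501 exercise | (k=8,j=4): S=101.9300, K−S=10.4400, hold=10.1328 ⇒ V=10.4400 exercise | (k=8,j=5): S=119.3948, K−S=0.0000, hold=1.0285 ⇒ V=1.0285 continue | (k=8,j=6): S=139.8520, K−S=0.0000, hold=0.0000 ⇒ V=0.0000 continue | (k=8,j=7): S=163.8144, K−S=0.0000, hold=0.0000 ⇒ V=0.0000 continue | (k=8,j=8): S=191.8826, K−S=0.0000, hold=0.0000 ⇒ V=0.0000 continue  boundary S*=101.9300
step 7: (k=7,j=0): S=58.6017, K−S=53.7683, hold=53.4611 ⇒ V=53.7683 exercise | (k=7,j=1): S=68.6426, K−S=43.7274, hold=43.4202 ⇒ V=43.7274 exercise | (k=7,j=2): S=80.4039, K−S=31.9661, hold=31.6589 ⇒ V=31.9661 exercise | (k=7,j=3): S=94.1804, K−S=18.1896, hold=17.8824 ⇒ V=18.1896 exercise | (k=7,j=4): S=110.3173, K−S=2.0527, hold=5.7415 ⇒ V=5.7415 continue | (k=7,j=5): S=129.2192, K−S=0.0000, hold=0.5154 ⇒ V=0.5154 continue | (k=7,j=6): S=151.3598, K−S=0.0000, hold=0.0000 ⇒ V=0.0000 continue | (k=7,j=7): S=177.2939, K−S=0.0000, hold=0.0000 ⇒ V=0.0000 continue  boundary S*=94.1804
step 6: (k=6,j=0): S=63.4237, K−S=48.9463, hold=48.6390 ⇒ V=48.9463 exercise | (k=6,j=1): S=74.2908, K−S=38.0792, hold=37.7719 ⇒ V=38.0792 exercise | (k=6,j=2): S=87.0199, K−S=25.3501, hold=25.0429 ⇒ V=25.3501 exercise | (k=6,j=3): S=101.9300, K−S=10.4400, hold=11.9632 ⇒ V=11.9632 continue | (k=6,j=4): S=119.3948, K−S=0.0000, hold=3.1326 ⇒ V=3.1326 continue | (k=6,j=5): S=139.8520, K−S=0.0000, hold=0.2582 ⇒ V=0.2582 continue | (k=6,j=6): S=163.8144, K−S=0.0000, hold=0.0000 ⇒ V=0.0000 continue  boundary S*=87.0199
step 5: (k=5,j=0): S=68.6426, K−S=43.7274, hold=43.4202 ⇒ V=43.7274 exercise | (k=5,j=1): S=80.4039, K−S=31.9661, hold=31.6589 ⇒ V=31.9661 exercise | (k=5,j=2): S=94.1804, K−S=18.1896, hold=18.6382 ⇒ V=18.6382 continue | (k=5,j=3): S=110.3173, K−S=2.0527, hold=7.5487 ⇒ V=7.5487 continue | (k=5,j=4): S=129.2192, K−S=0.0000, hold=1.6978 ⇒ V=1.6978 continue | (k=5,j=5): S=151.3598, K−S=0.0000, hold=0.1294 ⇒ V=0.1294 continue  boundary S*=80.4039
step 4: (k=4,j=0): S=74.2908, K−S=38.0792, hold=37.7719 ⇒ V=38.0792 exercise | (k=4,j=1): S=87.0199, K−S=25.3501, hold=25.2654 ⇒ V=25.3501 exercise | (k=4,j=2): S=101.9300, K−S=10.4400, hold=13.0847 ⇒ V=13.0847 continue | (k=4,j=3): S=119.3948, K−S=0.0000, hold=4.6249 ⇒ V=4.6249 continue | (k=4,j=4): S=139.8520, K−S=0.0000, hold=0.9149 ⇒ V=0.9149 continue  boundary S*=87.0199
step 3: (k=3,j=0): S=80.4039, K−S=31.9661, hold=31.6589 ⇒ V=31.9661 exercise | (k=3,j=1): S=94.1804, K−S=18.1896, hold=19.1947 ⇒ V=19.1947 continue | (k=3,j=2): S=110.3173, K−S=2.0527, hold=8.8511 ⇒ V=8.8511 continue | (k=3,j=3): S=129.2192, K−S=0.0000, hold=2.7713 ⇒ V=2.7713 continue  boundary S*=80.4039
step 2: (k=2,j=0): S=87.0199, K−S=25.3501, hold=25.5416 ⇒ V=25.5416 continue | (k=2,j=1): S=101.9300, K−S=10.4400, hold=14.0097 ⇒ V=14.0097 continue | (k=2,j=2): S=119.3948, K−S=0.0000, hold=5.8101 ⇒ V=5.8101 continue  boundary S*=-
step 1: (k=1,j=0): S=94.1804, K−S=18.1896, hold=19.7496 ⇒ V=19.7496 continue | (k=1,j=1): S=110.3173, K−S=2.0527, hold=9.9028 ⇒ V=9.9028 continue  boundary S*=-
step 0: (k=0,j=0): S=101.9300, K−S=10.4400, hold=14.8097 ⇒ V=14.8097 continue  boundary S*=-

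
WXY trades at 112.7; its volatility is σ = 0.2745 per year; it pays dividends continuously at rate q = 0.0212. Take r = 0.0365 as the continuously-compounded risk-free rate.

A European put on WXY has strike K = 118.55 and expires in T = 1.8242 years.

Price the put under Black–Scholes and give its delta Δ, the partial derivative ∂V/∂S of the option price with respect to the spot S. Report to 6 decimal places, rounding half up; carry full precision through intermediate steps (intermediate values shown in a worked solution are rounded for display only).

σ√T = 0.2745·√1.8242 = 0.370748
d₁ = (ln(S/K) + (r−q+σ²/2)T) / (σ√T) = (ln(112.7/118.55) + (0.0365−0.0212+0.2745²/2)·1.8242) / 0.370748 = (-0.050605 + 0.096637) / 0.370748 = 0.124159
d₂ = d₁ − σ√T = 0.124159 − 0.370748 = -0.246588
e^{−rT} = 0.935585
e^{−qT} = 0.962065
N(−d₁) = 0.450595,  N(−d₂) = 0.597387
Put price V = K·e^{−rT}·N(−d₂) − S·e^{−qT}·N(−d₁) = 66.258298 − 48.855599 = 17.402699
Δ = −e^{−qT}·N(−d₁) = -0.433501

price = 17.402699
Δ = -0.433501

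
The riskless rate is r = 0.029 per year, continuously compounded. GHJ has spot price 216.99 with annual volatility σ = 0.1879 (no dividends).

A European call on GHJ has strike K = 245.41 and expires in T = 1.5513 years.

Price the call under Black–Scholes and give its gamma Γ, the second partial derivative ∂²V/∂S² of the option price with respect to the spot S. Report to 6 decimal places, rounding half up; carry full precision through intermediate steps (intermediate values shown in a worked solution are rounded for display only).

price = 13.376133
Γ = 0.007674

σ√T = 0.1879·√1.5513 = 0.234032
d₁ = (ln(S/K) + (r+σ²/2)T) / (σ√T) = (ln(216.99/245.41) + (0.029+0.1879²/2)·1.5513) / 0.234032 = (-0.123079 + 0.072373) / 0.234032 = -0.216663
d₂ = d₁ − σ√T = -0.216663 − 0.234032 = -0.450694
e^{−rT} = 0.956009
N(d₁) = 0.414236,  N(d₂) = 0.326105
Call price V = S·N(d₁) − K·e^{−rT}·N(d₂) = 89.885001 − 76.508868 = 13.376133
φ(d₁) = (1/√(2π))·e^{−d₁²/2} = 0.389688
Γ = φ(d₁) / (S·σ·√T) = 0.007674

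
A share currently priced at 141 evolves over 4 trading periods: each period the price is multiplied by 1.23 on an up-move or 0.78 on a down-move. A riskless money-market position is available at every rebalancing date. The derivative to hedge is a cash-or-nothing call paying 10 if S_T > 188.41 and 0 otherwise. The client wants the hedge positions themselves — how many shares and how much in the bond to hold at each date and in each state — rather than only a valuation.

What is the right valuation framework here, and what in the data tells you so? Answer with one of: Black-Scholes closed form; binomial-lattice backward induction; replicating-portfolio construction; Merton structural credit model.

framework: replicating-portfolio construction

Key observation: a price alone would not answer the question — the per-node share/bond construction on the spot-141, 1.23/0.78 tree is required, and only the replicating-portfolio method yields it.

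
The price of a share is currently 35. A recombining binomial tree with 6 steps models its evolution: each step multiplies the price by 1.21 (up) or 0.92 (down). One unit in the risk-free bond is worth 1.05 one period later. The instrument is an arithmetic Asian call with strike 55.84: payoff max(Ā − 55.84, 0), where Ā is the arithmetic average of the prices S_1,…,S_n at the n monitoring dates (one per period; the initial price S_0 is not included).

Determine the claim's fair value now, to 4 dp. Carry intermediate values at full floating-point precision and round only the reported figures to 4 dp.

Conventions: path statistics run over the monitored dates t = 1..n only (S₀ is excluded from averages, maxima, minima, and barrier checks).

Under the martingale measure an up-move has probability p* = 0.4483; value the claim as the probability-weighted average of per-path payoffs, discounted 6 periods at R = 1.05.
Enumerate all 2^6 = 64 price paths (U = up ×1.21, D = down ×0.92); each path with k up-moves has probability p*^k·(1−p*)^(6−k).
DDDDDD: Ā=26.4070, payoff=0.0000, prob=0.028205
UDDDDD: Ā=34.7310, payoff=0.0000, prob=0.022917
DUDDDD: Ā=33.0393, payoff=0.0000, prob=0.022917
UUDDDD: Ā=43.4539, payoff=0.0000, prob=0.018620
DDUDDD: Ā=31.4830, payoff=0.0000, prob=0.022917
UDUDDD: Ā=41.4069, payoff=0.0000, prob=0.018620
DUUDDD: Ā=39.7153, payoff=0.0000, prob=0.018620
UUUDDD: Ā=52.2342, payoff=0.0000, prob=0.015129
DDDUDD: Ā=30.0511, payoff=0.0000, prob=0.022917
UDDUDD: Ā=39.5238, payoff=0.0000, prob=0.018620
DUDUDD: Ā=37.8321, payoff=0.0000, prob=0.018620
UUDUDD: Ā=49.7575, payoff=0.0000, prob=0.015129
DDUUDD: Ā=36.2758, payoff=0.0000, prob=0.018620
UDUUDD: Ā=47.7105, payoff=0.0000, prob=0.015129
DUUUDD: Ā=46.0189, payoff=0.0000, prob=0.015129
UUUUDD: Ā=60.5248, payoff=4.6848, prob=0.012292
DDDDUD: Ā=28.7339, payoff=0.0000, prob=0.022917
UDDDUD: Ā=37.7913, payoff=0.0000, prob=0.018620
DUDDUD: Ā=36.0996, payoff=0.0000, prob=0.018620
UUDDUD: Ā=47.4788, payoff=0.0000, prob=0.015129
DDUDUD: Ā=34.5433, payoff=0.0000, prob=0.018620
UDUDUD: Ā=45.4319, payoff=0.0000, prob=0.015129
DUUDUD: Ā=43.7403, payoff=0.0000, prob=0.015129
UUUDUD: Ā=57.5279, payoff=1.6879, prob=0.012292
DDDUUD: Ā=33.1114, payoff=0.0000, prob=0.018620
UDDUUD: Ā=43.5488, payoff=0.0000, prob=0.015129
DUDUUD: Ā=41.8571, payoff=0.0000, prob=0.015129
UUDUUD: Ā=55.0512, payoff=0.0000, prob=0.012292
DDUUUD: Ā=40.3008, payoff=0.0000, prob=0.015129
UDUUUD: Ā=53.0043, payoff=0.0000, prob=0.012292
DUUUUD: Ā=51.3126, payoff=0.0000, prob=0.012292
UUUUUD: Ā=67.4872, payoff=11.6472, prob=0.009987
DDDDDU: Ā=27.5220, payoff=0.0000, prob=0.022917
UDDDDU: Ā=36.1974, payoff=0.0000, prob=0.018620
DUDDDU: Ā=34.5057, payoff=0.0000, prob=0.018620
UUDDDU: Ā=45.3825, payoff=0.0000, prob=0.015129
DDUDDU: Ā=32.9494, payoff=0.0000, prob=0.018620
UDUDDU: Ā=43.3356, payoff=0.0000, prob=0.015129
DUUDDU: Ā=41.6439, payoff=0.0000, prob=0.015129
UUUDDU: Ā=54.7708, payoff=0.0000, prob=0.012292
DDDUDU: Ā=31.5175, payoff=0.0000, prob=0.018620
UDDUDU: Ā=41.4524, payoff=0.0000, prob=0.015129
DUDUDU: Ā=39.7608, payoff=0.0000, prob=0.015129
UUDUDU: Ā=52.2940, payoff=0.0000, prob=0.012292
DDUUDU: Ā=38.2044, payoff=0.0000, prob=0.015129
UDUUDU: Ā=50.2471, payoff=0.0000, prob=0.012292
DUUUDU: Ā=48.5554, payoff=0.0000, prob=0.012292
UUUUDU: Ā=63.8610, payoff=8.0210, prob=0.009987
DDDDUU: Ā=30.2003, payoff=0.0000, prob=0.018620
UDDDUU: Ā=39.7199, payoff=0.0000, prob=0.015129
DUDDUU: Ā=38.0282, payoff=0.0000, prob=0.015129
UUDDUU: Ā=50.0154, payoff=0.0000, prob=0.012292
DDUDUU: Ā=36.4719, payoff=0.0000, prob=0.015129
UDUDUU: Ā=47.9685, payoff=0.0000, prob=0.012292
DUUDUU: Ā=46.2768, payoff=0.0000, prob=0.012292
UUUDUU: Ā=60.8641, payoff=5.0241, prob=0.009987
DDDUUU: Ā=35.0401, payoff=0.0000, prob=0.015129
UDDUUU: Ā=46.0853, payoff=0.0000, prob=0.012292
DUDUUU: Ā=44.3937, payoff=0.0000, prob=0.012292
UUDUUU: Ā=58.3873, payoff=2.5473, prob=0.009987
DDUUUU: Ā=42.8373, payoff=0.0000, prob=0.012292
UDUUUU: Ā=56.3404, payoff=0.5004, prob=0.009987
DUUUUU: Ā=54.6487, payoff=0.0000, prob=0.009987
UUUUUU: Ā=71.8750, payoff=16.0350, prob=0.008115
Price = Σ prob·payoff / R^6 = 0.485501 / 1.340096 = 0.3623

price = 0.3623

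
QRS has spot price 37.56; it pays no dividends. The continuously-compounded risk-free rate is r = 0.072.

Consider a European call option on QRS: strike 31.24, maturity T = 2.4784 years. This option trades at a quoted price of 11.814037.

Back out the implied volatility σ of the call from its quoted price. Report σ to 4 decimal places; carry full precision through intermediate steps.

sigma = 0.1764

At σ = 0.1764 the Black–Scholes value reproduces the quote:
σ√T = 0.1764·√2.4784 = 0.277705
d₁ = (ln(S/K) + (r+σ²/2)T) / (σ√T) = (ln(37.56/31.24) + (0.072+0.1764²/2)·2.4784) / 0.277705 = (0.184240 + 0.217005) / 0.277705 = 1.444860
d₂ = d₁ − σ√T = 1.444860 − 0.277705 = 1.167154
e^{−rT} = 0.836570
N(d₁) = 0.925751,  N(d₂) = 0.878426
V = S·N(d₁) − K·e^{−rT}·N(d₂) = 34.771220 − 22.957183 = 11.814037 (the observed quote) — the price is monotone increasing in volatility, hence this σ is the only solution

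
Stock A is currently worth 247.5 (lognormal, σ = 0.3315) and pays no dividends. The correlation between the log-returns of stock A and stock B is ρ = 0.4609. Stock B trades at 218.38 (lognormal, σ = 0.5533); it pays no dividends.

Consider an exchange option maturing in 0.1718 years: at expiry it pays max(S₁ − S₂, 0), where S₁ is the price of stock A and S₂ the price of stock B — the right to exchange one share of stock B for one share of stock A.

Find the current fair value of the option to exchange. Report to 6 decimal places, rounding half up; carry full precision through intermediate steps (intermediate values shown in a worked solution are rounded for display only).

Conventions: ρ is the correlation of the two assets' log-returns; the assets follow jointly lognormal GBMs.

σ_eff = √(σ₁² + σ₂² − 2ρσ₁σ₂) = √(0.3315² + 0.5533² − 2·0.4609·0.3315·0.5533) = 0.496948
d₁ = (ln(S₁/S₂) + (q₂ − q₁ + σ_eff²/2)T) / (σ_eff√T) = (ln(247.5/218.38) + (0.0 − 0.0 + 0.123479)·0.1718) / 0.205979 = 0.710692
d₂ = d₁ − σ_eff√T = 0.710692 − 0.205979 = 0.504713
N(d₁) = 0.761362,  N(d₂) = 0.693120
V = S₁·e^{−q₁T}·N(d₁) − S₂·e^{−q₂T}·N(d₂) = 188.437210 − 151.363512 = 37.073698
Key observation: the rate r is irrelevant here: denominating values in stock B turns the exchange into a ratio option on S₁/S₂, and discounting at r drops out.

exchange price = 37.073698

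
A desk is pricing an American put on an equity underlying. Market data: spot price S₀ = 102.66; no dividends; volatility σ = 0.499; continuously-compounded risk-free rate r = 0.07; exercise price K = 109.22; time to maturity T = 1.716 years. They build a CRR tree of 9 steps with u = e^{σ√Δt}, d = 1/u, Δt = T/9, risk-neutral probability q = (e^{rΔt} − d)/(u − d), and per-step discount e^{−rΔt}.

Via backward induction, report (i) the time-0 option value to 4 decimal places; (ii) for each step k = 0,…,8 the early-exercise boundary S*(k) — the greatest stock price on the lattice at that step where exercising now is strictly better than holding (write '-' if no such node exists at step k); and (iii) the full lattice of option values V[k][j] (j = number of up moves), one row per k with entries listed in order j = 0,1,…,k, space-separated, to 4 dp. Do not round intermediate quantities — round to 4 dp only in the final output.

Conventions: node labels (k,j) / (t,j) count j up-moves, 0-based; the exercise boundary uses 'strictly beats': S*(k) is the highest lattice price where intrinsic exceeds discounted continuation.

params: Δt=0.19067 u=1.24345 d=0.80421 q=0.47633 e^(-rΔt)=0.98674
t_9 payoffs: 94.7741 86.8842 74.6851 55.8232 26.6594 0.0000 0.0000 0.0000 0.0000 0.0000
t_8: node(8,0) S=17.9627 payoff=91.2573 vs cont=89.8092 → 91.2573 [stop]  node(8,1) S=27.7735 payoff=81.4465 vs cont=79.9985 → 81.4465 [stop]  node(8,2) S=42.9425 payoff=66.2775 vs cont=64.8295 → 66.2775 [stop]  node(8,3) S=66.3963 payoff=42.8237 vs cont=41.3756 → 42.8237 [stop]  node(8,4) S=102.6600 payoff=6.5600 vs cont=13.7756 → 13.7756 [wait]  node(8,5) S=158.7298 payoff=0.0000 vs cont=0.0000 → 0.0000 [wait]  node(8,6) S=245.4231 payoff=0.0000 vs cont=0.0000 → 0.0000 [wait]  node(8,7) S=379.4658 payoff=0.0000 vs cont=0.0000 → 0.0000 [wait]  node(8,8) S=586.7185 payoff=0.0000 vs cont=0.0000 → 0.0000 [wait]  ⇒ S*(8)=66.3963
t_7: node(7,0) S=22.3358 payoff=86.8842 vs cont=85.4362 → 86.8842 [stop]  node(7,1) S=34.5349 payoff=74.6851 vs cont=73.2370 → 74.6851 [stop]  node(7,2) S=53.3968 payoff=55.8232 vs cont=54.3751 → 55.8232 [stop]  node(7,3) S=82.5606 payoff=26.6594 vs cont=28.6028 → 28.6028 [wait]  node(7,4) S=127.6526 payoff=0.0000 vs cont=7.1182 → 7.1182 [wait]  node(7,5) S=197.3726 payoff=0.0000 vs cont=0.0000 → 0.0000 [wait]  node(7,6) S=305.1716 payoff=0.0000 vs cont=0.0000 → 0.0000 [wait]  node(7,7) S=471.8470 payoff=0.0000 vs cont=0.0000 → 0.0000 [wait]  ⇒ S*(7)=53.3968
t_6: node(6,0) S=27.7735 payoff=81.4465 vs cont=79.9985 → 81.4465 [stop]  node(6,1) S=42.9425 payoff=66.2775 vs cont=64.8295 → 66.2775 [stop]  node(6,2) S=66.3963 payoff=42.8237 vs cont=42.2891 → 42.8237 [stop]  node(6,3) S=102.6600 payoff=6.5600 vs cont=18.1255 → 18.1255 [wait]  node(6,4) S=158.7298 payoff=0.0000 vs cont=3.6782 → 3.6782 [wait]  node(6,5) S=245.4231 payoff=0.0000 vs cont=0.0000 → 0.0000 [wait]  node(6,6) S=379.4658 payoff=0.0000 vs cont=0.0000 → 0.0000 [wait]  ⇒ S*(6)=66.3963
t_5: node(5,0) S=34.5349 payoff=74.6851 vs cont=73.2370 → 74.6851 [stop]  node(5,1) S=53.3968 payoff=55.8232 vs cont=54.3751 → 55.8232 [stop]  node(5,2) S=82.5606 payoff=26.6594 vs cont=30.6474 → 30.6474 [wait]  node(5,3) S=127.6526 payoff=0.0000 vs cont=11.0947 → 11.0947 [wait]  node(5,4) S=197.3726 payoff=0.0000 vs cont=1.9006 → 1.9006 [wait]  node(5,5) S=305.1716 payoff=0.0000 vs cont=0.0000 → 0.0000 [wait]  ⇒ S*(5)=53.3968
t_4: node(4,0) S=42.9425 payoff=66.2775 vs cont=64.8295 → 66.2775 [stop]  node(4,1) S=66.3963 payoff=42.8237 vs cont=43.2500 → 43.2500 [wait]  node(4,2) S=102.6600 payoff=6.5600 vs cont=21.0510 → 21.0510 [wait]  node(4,3) S=158.7298 payoff=0.0000 vs cont=6.6262 → 6.6262 [wait]  node(4,4) S=245.4231 payoff=0.0000 vs cont=0.9821 → 0.9821 [wait]  ⇒ S*(4)=42.9425
t_3: node(3,0) S=53.3968 payoff=55.8232 vs cont=54.5755 → 55.8232 [stop]  node(3,1) S=82.5606 payoff=26.6594 vs cont=32.2427 → 32.2427 [wait]  node(3,2) S=127.6526 payoff=0.0000 vs cont=13.9920 → 13.9920 [wait]  node(3,3) S=197.3726 payoff=0.0000 vs cont=3.8855 → 3.8855 [wait]  ⇒ S*(3)=53.3968
t_2: node(2,0) S=66.3963 payoff=42.8237 vs cont=43.9998 → 43.9998 [wait]  node(2,1) S=102.6600 payoff=6.5600 vs cont=23.2371 → 23.2371 [wait]  node(2,2) S=158.7298 payoff=0.0000 vs cont=9.0563 → 9.0563 [wait]  ⇒ S*(2)=-
t_1: node(1,0) S=82.5606 payoff=26.6594 vs cont=33.6577 → 33.6577 [wait]  node(1,1) S=127.6526 payoff=0.0000 vs cont=16.2638 → 16.2638 [wait]  ⇒ S*(1)=-
t_0: node(0,0) S=102.6600 payoff=6.5600 vs cont=25.0360 → 25.0360 [wait]  ⇒ S*(0)=-

price = 25.0360
boundary = - - - 53.3968 42.9425 53.3968 66.3963 53.3968 66.3963
tree:
25.0360
33.6577 16.2638
43.9998 23.2371 9.0563
55.8232 32.2427 13.9920 3.8855
66.2775 43.2500 21.0510 6.6262 0.9821
74.6851 55.8232 30.6474 11.0947 1.9006 0.0000
81.4465 66.2775 42.8237 18.1255 3.6782 0.0000 0.0000
86.8842 74.6851 55.8232 28.6028 7.1182 0.0000 0.0000 0.0000
91.2573 81.4465 66.2775 42.8237 13.7756 0.0000 0.0000 0.0000 0.0000
94.7741 86.8842 74.6851 55.8232 26.6594 0.0000 0.0000 0.0000 0.0000 0.0000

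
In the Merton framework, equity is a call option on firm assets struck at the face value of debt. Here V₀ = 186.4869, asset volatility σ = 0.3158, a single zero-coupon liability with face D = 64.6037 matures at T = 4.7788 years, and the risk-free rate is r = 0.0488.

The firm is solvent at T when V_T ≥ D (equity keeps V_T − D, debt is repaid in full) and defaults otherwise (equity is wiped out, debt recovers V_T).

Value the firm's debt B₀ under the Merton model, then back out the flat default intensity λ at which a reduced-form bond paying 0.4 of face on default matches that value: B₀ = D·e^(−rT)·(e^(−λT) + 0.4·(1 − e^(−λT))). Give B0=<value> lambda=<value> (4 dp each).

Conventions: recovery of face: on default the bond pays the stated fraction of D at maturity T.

Work the structural quantities from V₀ = 186.4869 against face 64.6037:
d₁ = [ln(V₀/D) + (r + σ²/2)T] / (σ√T)
   = [ln(186.4869/64.6037) + (0.0488 + 0.5·0.3158²)·4.7788] / (0.3158·√4.7788)
   = [1.060089 + 0.471499] / 0.690354 = 2.218557
d₂ = d₁ − σ√T = 2.218557 − 0.690354 = 1.528204
N(d₁) = 0.986742,  N(d₂) = 0.936769,  e^(−rT) = 0.791991
E₀ = V₀·N(d₁) − D·e^(−rT)·N(d₂)
   = 186.4869·0.986742 − 64.6037·0.791991·0.936769 = 136.084085
B₀ = V₀ − E₀ = 186.4869 − 136.084085 = 50.402815
e^(−λT) = (B₀·e^(rT)/D − 0.4)/(1 − 0.4) = (50.4028·1.262641/64.6037 − 0.4)/0.6 = 0.97515452
λ = −ln(0.97515452)/4.7788 = 0.005265

B0=50.4028 lambda=0.0053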